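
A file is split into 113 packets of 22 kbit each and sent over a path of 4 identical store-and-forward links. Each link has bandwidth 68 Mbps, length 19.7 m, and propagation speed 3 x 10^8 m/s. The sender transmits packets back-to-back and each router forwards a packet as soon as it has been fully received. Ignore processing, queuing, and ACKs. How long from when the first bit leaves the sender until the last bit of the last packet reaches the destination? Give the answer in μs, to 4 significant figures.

Per-hop transmission t_tx = L/R = 22000/68000000 = 323.529 μs.
Per-hop propagation t_prop = 19.7/300000000 = 0.0656667 μs.
Pipeline fill: first packet needs 4·t_tx to clear all hops; remaining 112 packets each add one t_tx.
Total = (4+113-1)·t_tx + 4·t_prop = 116·323.529 + 4·0.0656667 = 37530 μs.

37530 μs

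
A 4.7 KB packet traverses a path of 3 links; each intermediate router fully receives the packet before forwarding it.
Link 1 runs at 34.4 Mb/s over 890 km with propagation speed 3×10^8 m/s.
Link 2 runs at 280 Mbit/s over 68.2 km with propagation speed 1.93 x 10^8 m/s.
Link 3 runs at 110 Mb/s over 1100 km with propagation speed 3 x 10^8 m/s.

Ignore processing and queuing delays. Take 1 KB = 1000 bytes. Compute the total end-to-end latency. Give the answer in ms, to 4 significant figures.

8.556 ms

L = 37600 bits.
Transmission delays (L/R per hop): 1.09302, 0.134286, 0.341818 ms; sum = 1.56913 ms.
Propagation delays (d/s per hop): 2.96667, 0.353368, 3.66667 ms; sum = 6.9867 ms.
End-to-end = 8.556 ms.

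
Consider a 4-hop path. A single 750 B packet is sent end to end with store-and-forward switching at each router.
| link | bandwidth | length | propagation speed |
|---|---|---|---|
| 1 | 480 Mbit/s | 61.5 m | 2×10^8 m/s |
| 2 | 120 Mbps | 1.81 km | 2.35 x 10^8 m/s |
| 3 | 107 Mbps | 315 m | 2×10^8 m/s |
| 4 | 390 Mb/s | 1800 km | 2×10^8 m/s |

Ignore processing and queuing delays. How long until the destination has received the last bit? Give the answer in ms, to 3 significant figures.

L = 750 × 8 = 6000 bits.
Transmission delays (L/R per hop): 0.0125, 0.05, 0.0560748, 0.0153846 ms; sum = 0.133959 ms.
Propagation delays (d/s per hop): 0.0003075, 0.00770213, 0.001575, 9 ms; sum = 9.00958 ms.
End-to-end = 9.14 ms.

9.14 ms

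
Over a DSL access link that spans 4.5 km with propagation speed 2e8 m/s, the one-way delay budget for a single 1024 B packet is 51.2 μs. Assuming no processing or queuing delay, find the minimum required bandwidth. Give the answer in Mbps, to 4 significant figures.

285.4 Mbps

L = 8192 bits.
Propagation delay = 4500 / 200000000 = 22.5 μs.
Transmission budget = 51.2 − 22.5 = 28.7 μs.
R ≥ L / t_tx = 8192 bits / 2.87e-05 s = 285.4 Mbps.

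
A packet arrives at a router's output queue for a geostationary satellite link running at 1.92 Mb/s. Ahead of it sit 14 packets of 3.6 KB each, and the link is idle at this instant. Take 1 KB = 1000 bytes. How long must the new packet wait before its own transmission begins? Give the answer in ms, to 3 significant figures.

210 ms

Each queued packet: L/R = 28800/1920000 = 15 ms.
14 queued → 210 ms.
Queuing delay = 210 ms.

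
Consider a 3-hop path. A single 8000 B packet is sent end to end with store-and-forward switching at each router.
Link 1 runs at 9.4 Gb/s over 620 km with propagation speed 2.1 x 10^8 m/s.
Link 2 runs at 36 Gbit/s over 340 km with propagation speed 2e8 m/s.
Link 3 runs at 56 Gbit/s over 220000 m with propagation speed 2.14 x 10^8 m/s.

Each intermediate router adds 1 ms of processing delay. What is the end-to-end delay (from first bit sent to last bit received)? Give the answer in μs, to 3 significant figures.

L = 8000 × 8 = 64000 bits.
Transmission delays (L/R per hop): 6.80851, 1.77778, 1.14286 μs; sum = 9.72915 μs.
Propagation delays (d/s per hop): 2952.38, 1700, 1028.04 μs; sum = 5680.42 μs.
Processing at 2 router(s): 2 × 1 ms = 2000 μs.
End-to-end = 7690 μs.

7690 μs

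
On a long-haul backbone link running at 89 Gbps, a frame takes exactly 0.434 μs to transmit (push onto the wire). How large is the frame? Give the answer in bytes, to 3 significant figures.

L = R × t_tx = 89000000000 b/s × 4.34e-07 s = 38626 bits.
In bytes: 38626 / 8 = 4830 bytes.

4830 bytes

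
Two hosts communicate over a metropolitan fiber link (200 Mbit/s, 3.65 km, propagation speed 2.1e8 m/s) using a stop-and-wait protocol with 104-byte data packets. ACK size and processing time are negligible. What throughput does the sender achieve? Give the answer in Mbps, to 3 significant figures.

t_tx = L/R = 832/200000000 = 4.16e-06 s.
t_prop = 3650/210000000 = 1.7381e-05 s; RTT = 3.47619e-05 s.
Cycle = t_tx + RTT = 3.89219e-05 s.
Throughput = L / cycle = 832 / 3.89219e-05 = 21.4 Mbps.

21.4 Mbps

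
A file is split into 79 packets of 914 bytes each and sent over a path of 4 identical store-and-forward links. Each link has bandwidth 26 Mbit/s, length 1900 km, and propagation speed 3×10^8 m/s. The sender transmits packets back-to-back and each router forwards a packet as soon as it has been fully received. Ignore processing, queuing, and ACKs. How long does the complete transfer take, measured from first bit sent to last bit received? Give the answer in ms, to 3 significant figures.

48.4 ms

Per-hop transmission t_tx = L/R = 7312/26000000 = 0.281231 ms.
Per-hop propagation t_prop = 1900000/300000000 = 6.33333 ms.
Pipeline fill: first packet needs 4·t_tx to clear all hops; remaining 78 packets each add one t_tx.
Total = (4+79-1)·t_tx + 4·t_prop = 82·0.281231 + 4·6.33333 = 48.4 ms.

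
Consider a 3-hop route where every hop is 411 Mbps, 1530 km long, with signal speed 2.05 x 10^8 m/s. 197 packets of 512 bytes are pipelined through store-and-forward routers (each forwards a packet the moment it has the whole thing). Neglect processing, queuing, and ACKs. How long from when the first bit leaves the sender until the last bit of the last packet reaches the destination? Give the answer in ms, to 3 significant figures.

Per-hop transmission t_tx = L/R = 4096/411000000 = 0.00996594 ms.
Per-hop propagation t_prop = 1530000/2.05e+08 = 7.46341 ms.
Pipeline fill: first packet needs 3·t_tx to clear all hops; remaining 196 packets each add one t_tx.
Total = (3+197-1)·t_tx + 3·t_prop = 199·0.00996594 + 3·7.46341 = 24.4 ms.

24.4 ms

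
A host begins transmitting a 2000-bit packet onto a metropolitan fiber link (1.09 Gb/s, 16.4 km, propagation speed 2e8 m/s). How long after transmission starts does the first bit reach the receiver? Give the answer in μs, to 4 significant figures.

First bit experiences only propagation delay: d/s = 16400/200000000 = 82.00 μs.

82.00 μs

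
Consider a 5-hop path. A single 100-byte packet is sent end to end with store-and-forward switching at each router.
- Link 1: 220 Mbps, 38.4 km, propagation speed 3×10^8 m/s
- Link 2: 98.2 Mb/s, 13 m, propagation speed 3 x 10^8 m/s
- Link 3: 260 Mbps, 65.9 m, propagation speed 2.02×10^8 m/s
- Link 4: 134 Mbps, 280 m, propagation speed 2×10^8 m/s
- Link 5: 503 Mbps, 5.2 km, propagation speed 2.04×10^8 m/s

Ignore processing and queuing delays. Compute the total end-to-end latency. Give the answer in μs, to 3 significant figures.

L = 100 × 8 = 800 bits.
Transmission delays (L/R per hop): 3.63636, 8.14664, 3.07692, 5.97015, 1.59046 μs; sum = 22.4205 μs.
Propagation delays (d/s per hop): 128, 0.0433333, 0.326238, 1.4, 25.4902 μs; sum = 155.26 μs.
End-to-end = 178 μs.

178 μs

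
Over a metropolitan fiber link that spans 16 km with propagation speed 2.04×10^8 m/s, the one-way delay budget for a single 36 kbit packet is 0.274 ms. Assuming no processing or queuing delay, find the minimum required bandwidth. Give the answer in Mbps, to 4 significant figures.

184.1 Mbps

Propagation delay = 16000 / 204000000 = 0.0784314 ms.
Transmission budget = 0.274 − 0.0784314 = 0.195569 ms.
R ≥ L / t_tx = 36000 bits / 0.000195569 s = 184.1 Mbps.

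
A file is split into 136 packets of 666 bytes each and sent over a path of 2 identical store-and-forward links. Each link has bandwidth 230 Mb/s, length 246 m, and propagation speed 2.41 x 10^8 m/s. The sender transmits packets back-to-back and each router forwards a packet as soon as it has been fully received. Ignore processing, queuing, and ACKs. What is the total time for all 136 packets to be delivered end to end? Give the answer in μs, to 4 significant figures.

Per-hop transmission t_tx = L/R = 5328/230000000 = 23.1652 μs.
Per-hop propagation t_prop = 246/241000000 = 1.02075 μs.
Pipeline fill: first packet needs 2·t_tx to clear all hops; remaining 135 packets each add one t_tx.
Total = (2+136-1)·t_tx + 2·t_prop = 137·23.1652 + 2·1.02075 = 3176 μs.

3176 μs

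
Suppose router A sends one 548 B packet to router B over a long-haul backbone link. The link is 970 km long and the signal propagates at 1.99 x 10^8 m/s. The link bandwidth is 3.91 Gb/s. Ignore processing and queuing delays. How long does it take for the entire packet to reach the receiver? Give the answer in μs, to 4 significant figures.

4875 μs

L = 548 × 8 = 4384 bits.
Transmission delay = L/R = 4384 / 3910000000 = 1.12123 μs.
Propagation delay = d/s = 970000 m / 199000000 m/s = 4874.37 μs.
Total = 4875 μs.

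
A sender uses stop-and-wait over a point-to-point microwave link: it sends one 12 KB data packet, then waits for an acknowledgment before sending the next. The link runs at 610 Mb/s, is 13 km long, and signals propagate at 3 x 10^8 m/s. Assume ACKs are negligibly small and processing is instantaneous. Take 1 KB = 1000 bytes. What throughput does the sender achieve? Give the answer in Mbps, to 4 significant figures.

t_tx = L/R = 96000/610000000 = 0.000157377 s.
t_prop = 13000/300000000 = 4.33333e-05 s; RTT = 8.66667e-05 s.
Cycle = t_tx + RTT = 0.000244044 s.
Throughput = L / cycle = 96000 / 0.000244044 = 393.4 Mbps.

393.4 Mbps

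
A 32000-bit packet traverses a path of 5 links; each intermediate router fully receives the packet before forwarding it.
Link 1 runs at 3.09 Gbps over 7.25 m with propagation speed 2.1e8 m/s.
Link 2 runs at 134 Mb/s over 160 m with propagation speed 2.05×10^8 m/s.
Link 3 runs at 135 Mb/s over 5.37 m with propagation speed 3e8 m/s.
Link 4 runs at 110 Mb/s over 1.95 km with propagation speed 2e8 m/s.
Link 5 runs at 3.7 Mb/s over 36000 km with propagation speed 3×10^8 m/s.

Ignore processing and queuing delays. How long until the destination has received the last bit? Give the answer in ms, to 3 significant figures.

129 ms

Transmission delays (L/R per hop): 0.010356, 0.238806, 0.237037, 0.290909, 8.64865 ms; sum = 9.42576 ms.
Propagation delays (d/s per hop): 3.45238e-05, 0.000780488, 1.79e-05, 0.00975, 120 ms; sum = 120.011 ms.
End-to-end = 129 ms.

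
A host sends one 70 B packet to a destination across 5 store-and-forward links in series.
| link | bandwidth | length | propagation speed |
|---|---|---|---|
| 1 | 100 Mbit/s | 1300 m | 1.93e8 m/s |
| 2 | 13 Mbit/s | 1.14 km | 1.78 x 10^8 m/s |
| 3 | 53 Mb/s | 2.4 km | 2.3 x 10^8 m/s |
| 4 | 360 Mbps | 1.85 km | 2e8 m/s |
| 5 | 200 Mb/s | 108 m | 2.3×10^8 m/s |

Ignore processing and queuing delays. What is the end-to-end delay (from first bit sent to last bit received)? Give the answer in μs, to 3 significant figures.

L = 70 × 8 = 560 bits.
Transmission delays (L/R per hop): 5.6, 43.0769, 10.566, 1.55556, 2.8 μs; sum = 63.5985 μs.
Propagation delays (d/s per hop): 6.73575, 6.40449, 10.4348, 9.25, 0.469565 μs; sum = 33.2946 μs.
End-to-end = 96.9 μs.

96.9 μs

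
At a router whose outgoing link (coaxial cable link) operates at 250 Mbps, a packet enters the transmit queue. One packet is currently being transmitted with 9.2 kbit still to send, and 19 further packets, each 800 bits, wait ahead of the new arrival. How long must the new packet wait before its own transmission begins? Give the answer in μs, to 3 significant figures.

97.6 μs

Each queued packet: L/R = 800/250000000 = 3.2 μs.
19 queued → 60.8 μs.
Plus remaining 9200 bits of current packet: 36.8 μs.
Queuing delay = 97.6 μs.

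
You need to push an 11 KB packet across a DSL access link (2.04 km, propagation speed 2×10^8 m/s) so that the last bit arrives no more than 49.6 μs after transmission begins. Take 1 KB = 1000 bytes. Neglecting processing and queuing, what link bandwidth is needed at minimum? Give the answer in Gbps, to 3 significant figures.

L = 88000 bits.
Propagation delay = 2040 / 200000000 = 10.2 μs.
Transmission budget = 49.6 − 10.2 = 39.4 μs.
R ≥ L / t_tx = 88000 bits / 3.94e-05 s = 2.23 Gbps.

2.23 Gbps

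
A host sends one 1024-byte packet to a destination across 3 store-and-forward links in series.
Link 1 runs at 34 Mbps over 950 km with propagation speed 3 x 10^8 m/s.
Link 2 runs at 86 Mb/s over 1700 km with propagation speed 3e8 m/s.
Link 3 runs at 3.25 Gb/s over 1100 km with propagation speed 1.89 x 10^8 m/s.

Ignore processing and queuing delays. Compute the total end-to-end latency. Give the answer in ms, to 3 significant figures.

15.0 ms

L = 1024 × 8 = 8192 bits.
Transmission delays (L/R per hop): 0.240941, 0.0952558, 0.00252062 ms; sum = 0.338718 ms.
Propagation delays (d/s per hop): 3.16667, 5.66667, 5.82011 ms; sum = 14.6534 ms.
End-to-end = 15.0 ms.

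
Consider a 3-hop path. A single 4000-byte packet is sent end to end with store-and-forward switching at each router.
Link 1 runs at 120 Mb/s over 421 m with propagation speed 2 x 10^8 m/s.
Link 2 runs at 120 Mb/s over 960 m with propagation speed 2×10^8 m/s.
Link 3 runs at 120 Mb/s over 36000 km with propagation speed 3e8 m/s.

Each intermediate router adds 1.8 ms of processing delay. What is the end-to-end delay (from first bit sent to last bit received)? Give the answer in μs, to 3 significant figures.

L = 4000 × 8 = 32000 bits.
Transmission delay per hop = L/R = 32000/120000000 = 266.667 μs; 3 hops → 800 μs.
Propagation delays (d/s per hop): 2.105, 4.8, 120000 μs; sum = 120007 μs.
Processing at 2 router(s): 2 × 1.8 ms = 3600 μs.
End-to-end = 124000 μs.

124000 μs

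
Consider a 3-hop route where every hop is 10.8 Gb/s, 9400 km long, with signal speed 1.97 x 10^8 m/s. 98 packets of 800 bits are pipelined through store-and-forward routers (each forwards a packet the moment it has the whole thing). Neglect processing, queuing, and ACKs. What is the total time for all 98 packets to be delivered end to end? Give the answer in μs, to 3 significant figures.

143000 μs

Per-hop transmission t_tx = L/R = 800/10800000000 = 0.0740741 μs.
Per-hop propagation t_prop = 9400000/197000000 = 47715.7 μs.
Pipeline fill: first packet needs 3·t_tx to clear all hops; remaining 97 packets each add one t_tx.
Total = (3+98-1)·t_tx + 3·t_prop = 100·0.0740741 + 3·47715.7 = 143000 μs.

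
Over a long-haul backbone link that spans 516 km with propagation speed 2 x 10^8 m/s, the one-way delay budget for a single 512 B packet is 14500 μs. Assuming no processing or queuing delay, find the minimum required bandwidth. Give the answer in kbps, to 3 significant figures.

L = 4096 bits.
Propagation delay = 516000 / 200000000 = 2580 μs.
Transmission budget = 14500 − 2580 = 11920 μs.
R ≥ L / t_tx = 4096 bits / 0.01192 s = 344 kbps.

344 kbps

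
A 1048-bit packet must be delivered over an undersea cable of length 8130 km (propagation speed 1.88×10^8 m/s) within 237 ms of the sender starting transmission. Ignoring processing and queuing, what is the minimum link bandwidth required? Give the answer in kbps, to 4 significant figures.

Propagation delay = 8130000 / 188000000 = 43.2447 ms.
Transmission budget = 237 − 43.2447 = 193.755 ms.
R ≥ L / t_tx = 1048 bits / 0.193755 s = 5.409 kbps.

5.409 kbps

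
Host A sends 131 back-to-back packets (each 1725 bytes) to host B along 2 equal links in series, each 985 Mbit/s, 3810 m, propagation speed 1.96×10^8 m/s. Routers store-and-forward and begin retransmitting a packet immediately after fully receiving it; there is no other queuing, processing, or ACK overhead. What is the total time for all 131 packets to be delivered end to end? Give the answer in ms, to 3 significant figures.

1.89 ms

Per-hop transmission t_tx = L/R = 13800/985000000 = 0.0140102 ms.
Per-hop propagation t_prop = 3810/196000000 = 0.0194388 ms.
Pipeline fill: first packet needs 2·t_tx to clear all hops; remaining 130 packets each add one t_tx.
Total = (2+131-1)·t_tx + 2·t_prop = 132·0.0140102 + 2·0.0194388 = 1.89 ms.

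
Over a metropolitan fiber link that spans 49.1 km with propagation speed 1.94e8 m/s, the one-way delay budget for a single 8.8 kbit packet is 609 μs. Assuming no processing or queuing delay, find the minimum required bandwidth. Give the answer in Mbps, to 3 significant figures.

Propagation delay = 49100 / 194000000 = 253.093 μs.
Transmission budget = 609 − 253.093 = 355.907 μs.
R ≥ L / t_tx = 8800 bits / 0.000355907 s = 24.7 Mbps.

24.7 Mbps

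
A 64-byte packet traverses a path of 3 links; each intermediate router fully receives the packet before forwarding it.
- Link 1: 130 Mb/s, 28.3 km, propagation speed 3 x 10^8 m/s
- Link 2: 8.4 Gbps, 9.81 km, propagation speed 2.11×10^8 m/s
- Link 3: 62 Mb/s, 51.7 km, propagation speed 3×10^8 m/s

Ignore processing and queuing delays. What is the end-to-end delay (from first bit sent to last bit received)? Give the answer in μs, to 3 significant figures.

325 μs

L = 64 × 8 = 512 bits.
Transmission delays (L/R per hop): 3.93846, 0.0609524, 8.25806 μs; sum = 12.2575 μs.
Propagation delays (d/s per hop): 94.3333, 46.4929, 172.333 μs; sum = 313.16 μs.
End-to-end = 325 μs.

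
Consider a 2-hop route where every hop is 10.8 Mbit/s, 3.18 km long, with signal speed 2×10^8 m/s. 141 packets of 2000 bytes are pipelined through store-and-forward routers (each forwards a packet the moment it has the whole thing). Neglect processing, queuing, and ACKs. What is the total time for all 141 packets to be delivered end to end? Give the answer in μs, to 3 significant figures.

210000 μs

Per-hop transmission t_tx = L/R = 16000/10800000 = 1481.48 μs.
Per-hop propagation t_prop = 3180/200000000 = 15.9 μs.
Pipeline fill: first packet needs 2·t_tx to clear all hops; remaining 140 packets each add one t_tx.
Total = (2+141-1)·t_tx + 2·t_prop = 142·1481.48 + 2·15.9 = 210000 μs.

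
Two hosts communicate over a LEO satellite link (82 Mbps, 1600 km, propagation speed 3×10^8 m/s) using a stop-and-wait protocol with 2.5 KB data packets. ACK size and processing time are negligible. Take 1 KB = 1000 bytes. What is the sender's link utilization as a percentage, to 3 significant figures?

2.24 %

t_tx = L/R = 20000/82000000 = 0.000243902 s.
t_prop = 1600000/300000000 = 0.00533333 s; RTT = 0.0106667 s.
Cycle = t_tx + RTT = 0.0109106 s.
Utilization = t_tx / cycle = 0.000243902/0.0109106 = 2.24 %.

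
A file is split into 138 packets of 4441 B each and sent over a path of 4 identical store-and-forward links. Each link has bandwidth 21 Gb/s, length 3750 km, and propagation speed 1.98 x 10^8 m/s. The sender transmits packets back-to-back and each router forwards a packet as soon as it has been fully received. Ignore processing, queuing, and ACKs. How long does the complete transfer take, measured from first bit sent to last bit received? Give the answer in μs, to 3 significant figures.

Per-hop transmission t_tx = L/R = 35528/21000000000 = 1.69181 μs.
Per-hop propagation t_prop = 3750000/198000000 = 18939.4 μs.
Pipeline fill: first packet needs 4·t_tx to clear all hops; remaining 137 packets each add one t_tx.
Total = (4+138-1)·t_tx + 4·t_prop = 141·1.69181 + 4·18939.4 = 76000 μs.

76000 μs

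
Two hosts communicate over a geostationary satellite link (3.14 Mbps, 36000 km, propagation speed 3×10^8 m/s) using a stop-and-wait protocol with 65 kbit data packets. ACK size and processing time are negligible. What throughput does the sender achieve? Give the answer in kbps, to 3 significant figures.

249 kbps

t_tx = L/R = 65000/3140000 = 0.0207006 s.
t_prop = 36000000/300000000 = 0.12 s; RTT = 0.24 s.
Cycle = t_tx + RTT = 0.260701 s.
Throughput = L / cycle = 65000 / 0.260701 = 249 kbps.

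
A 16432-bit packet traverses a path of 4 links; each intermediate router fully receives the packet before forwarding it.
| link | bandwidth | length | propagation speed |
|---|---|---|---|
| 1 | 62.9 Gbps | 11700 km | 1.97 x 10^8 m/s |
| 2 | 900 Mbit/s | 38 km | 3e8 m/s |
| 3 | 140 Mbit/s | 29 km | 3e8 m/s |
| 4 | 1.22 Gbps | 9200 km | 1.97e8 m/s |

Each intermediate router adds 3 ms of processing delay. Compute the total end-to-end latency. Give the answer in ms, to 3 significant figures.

Transmission delays (L/R per hop): 0.00026124, 0.0182578, 0.117371, 0.0134689 ms; sum = 0.149359 ms.
Propagation delays (d/s per hop): 59.3909, 0.126667, 0.0966667, 46.7005 ms; sum = 106.315 ms.
Processing at 3 router(s): 3 × 3 ms = 9 ms.
End-to-end = 115 ms.

115 ms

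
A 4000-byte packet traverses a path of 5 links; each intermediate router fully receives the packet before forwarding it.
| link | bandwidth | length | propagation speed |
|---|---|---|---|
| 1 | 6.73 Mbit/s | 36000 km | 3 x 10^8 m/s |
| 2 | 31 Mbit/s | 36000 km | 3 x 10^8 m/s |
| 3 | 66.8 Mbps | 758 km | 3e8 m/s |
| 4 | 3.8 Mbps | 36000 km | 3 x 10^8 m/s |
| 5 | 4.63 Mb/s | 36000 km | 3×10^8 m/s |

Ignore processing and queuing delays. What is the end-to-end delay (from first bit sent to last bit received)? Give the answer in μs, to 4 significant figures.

504100 μs

L = 4000 × 8 = 32000 bits.
Transmission delays (L/R per hop): 4754.83, 1032.26, 479.042, 8421.05, 6911.45 μs; sum = 21598.6 μs.
Propagation delays (d/s per hop): 120000, 120000, 2526.67, 120000, 120000 μs; sum = 482527 μs.
End-to-end = 504100 μs.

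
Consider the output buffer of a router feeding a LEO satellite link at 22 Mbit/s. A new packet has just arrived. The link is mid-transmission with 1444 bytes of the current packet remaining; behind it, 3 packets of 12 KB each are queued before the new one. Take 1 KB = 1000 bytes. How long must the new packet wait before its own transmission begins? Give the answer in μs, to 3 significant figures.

Each queued packet: L/R = 96000/22000000 = 4363.64 μs.
3 queued → 13090.9 μs.
Plus remaining 11552 bits of current packet: 525.091 μs.
Queuing delay = 13600 μs.

13600 μs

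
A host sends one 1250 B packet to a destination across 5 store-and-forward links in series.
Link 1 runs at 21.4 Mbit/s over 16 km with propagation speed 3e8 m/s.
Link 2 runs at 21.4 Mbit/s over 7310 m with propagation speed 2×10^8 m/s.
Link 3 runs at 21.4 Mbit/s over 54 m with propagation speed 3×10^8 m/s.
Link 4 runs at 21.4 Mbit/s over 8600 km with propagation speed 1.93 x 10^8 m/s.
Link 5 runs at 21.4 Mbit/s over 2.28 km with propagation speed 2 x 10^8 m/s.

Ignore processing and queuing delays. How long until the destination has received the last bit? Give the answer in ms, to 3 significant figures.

47.0 ms

L = 1250 × 8 = 10000 bits.
Transmission delay per hop = L/R = 10000/21400000 = 0.46729 ms; 5 hops → 2.33645 ms.
Propagation delays (d/s per hop): 0.0533333, 0.03655, 0.00018, 44.5596, 0.0114 ms; sum = 44.661 ms.
End-to-end = 47.0 ms.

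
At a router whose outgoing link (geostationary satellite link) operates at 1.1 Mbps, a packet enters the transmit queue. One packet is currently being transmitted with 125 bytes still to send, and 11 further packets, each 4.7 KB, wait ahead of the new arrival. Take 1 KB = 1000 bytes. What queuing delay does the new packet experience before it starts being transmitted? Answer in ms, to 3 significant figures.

377 ms

Each queued packet: L/R = 37600/1100000 = 34.1818 ms.
11 queued → 376 ms.
Plus remaining 1000 bits of current packet: 0.909091 ms.
Queuing delay = 377 ms.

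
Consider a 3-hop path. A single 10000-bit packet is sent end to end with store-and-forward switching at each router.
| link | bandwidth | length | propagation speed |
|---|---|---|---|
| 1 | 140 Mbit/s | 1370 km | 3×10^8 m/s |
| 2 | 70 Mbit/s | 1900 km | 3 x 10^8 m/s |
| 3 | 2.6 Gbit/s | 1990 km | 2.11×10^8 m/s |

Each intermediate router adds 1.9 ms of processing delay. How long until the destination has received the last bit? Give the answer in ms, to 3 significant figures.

24.3 ms

Transmission delays (L/R per hop): 0.0714286, 0.142857, 0.00384615 ms; sum = 0.218132 ms.
Propagation delays (d/s per hop): 4.56667, 6.33333, 9.43128 ms; sum = 20.3313 ms.
Processing at 2 router(s): 2 × 1.9 ms = 3.8 ms.
End-to-end = 24.3 ms.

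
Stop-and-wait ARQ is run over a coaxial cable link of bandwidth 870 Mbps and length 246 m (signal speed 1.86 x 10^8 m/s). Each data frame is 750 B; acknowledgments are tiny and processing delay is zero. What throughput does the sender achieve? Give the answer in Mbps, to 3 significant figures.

629 Mbps

t_tx = L/R = 6000/870000000 = 6.89655e-06 s.
t_prop = 246/186000000 = 1.32258e-06 s; RTT = 2.64516e-06 s.
Cycle = t_tx + RTT = 9.54171e-06 s.
Throughput = L / cycle = 6000 / 9.54171e-06 = 629 Mbps.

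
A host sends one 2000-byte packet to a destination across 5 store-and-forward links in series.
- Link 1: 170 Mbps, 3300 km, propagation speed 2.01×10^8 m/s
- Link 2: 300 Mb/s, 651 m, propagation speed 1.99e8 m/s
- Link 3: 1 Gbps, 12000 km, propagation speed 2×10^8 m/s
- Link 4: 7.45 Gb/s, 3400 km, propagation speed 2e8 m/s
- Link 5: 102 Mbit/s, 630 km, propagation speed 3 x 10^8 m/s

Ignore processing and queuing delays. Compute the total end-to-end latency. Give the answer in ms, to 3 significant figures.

95.8 ms

L = 2000 × 8 = 16000 bits.
Transmission delays (L/R per hop): 0.0941176, 0.0533333, 0.016, 0.00214765, 0.156863 ms; sum = 0.322461 ms.
Propagation delays (d/s per hop): 16.4179, 0.00327136, 60, 17, 2.1 ms; sum = 95.5212 ms.
End-to-end = 95.8 ms.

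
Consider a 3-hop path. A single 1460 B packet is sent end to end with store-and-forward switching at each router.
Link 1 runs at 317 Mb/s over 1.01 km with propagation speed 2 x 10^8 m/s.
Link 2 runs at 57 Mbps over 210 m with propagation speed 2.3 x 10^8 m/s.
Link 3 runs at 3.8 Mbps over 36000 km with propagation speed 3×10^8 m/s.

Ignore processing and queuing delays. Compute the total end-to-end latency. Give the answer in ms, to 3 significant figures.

123 ms

L = 1460 × 8 = 11680 bits.
Transmission delays (L/R per hop): 0.0368454, 0.204912, 3.07368 ms; sum = 3.31544 ms.
Propagation delays (d/s per hop): 0.00505, 0.000913043, 120 ms; sum = 120.006 ms.
End-to-end = 123 ms.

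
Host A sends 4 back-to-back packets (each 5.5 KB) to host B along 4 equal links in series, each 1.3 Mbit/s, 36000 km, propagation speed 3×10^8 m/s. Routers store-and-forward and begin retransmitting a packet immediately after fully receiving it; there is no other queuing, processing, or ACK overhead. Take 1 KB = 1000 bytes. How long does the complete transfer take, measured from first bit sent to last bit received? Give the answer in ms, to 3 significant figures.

Per-hop transmission t_tx = L/R = 44000/1300000 = 33.8462 ms.
Per-hop propagation t_prop = 36000000/300000000 = 120 ms.
Pipeline fill: first packet needs 4·t_tx to clear all hops; remaining 3 packets each add one t_tx.
Total = (4+4-1)·t_tx + 4·t_prop = 7·33.8462 + 4·120 = 717 ms.

717 ms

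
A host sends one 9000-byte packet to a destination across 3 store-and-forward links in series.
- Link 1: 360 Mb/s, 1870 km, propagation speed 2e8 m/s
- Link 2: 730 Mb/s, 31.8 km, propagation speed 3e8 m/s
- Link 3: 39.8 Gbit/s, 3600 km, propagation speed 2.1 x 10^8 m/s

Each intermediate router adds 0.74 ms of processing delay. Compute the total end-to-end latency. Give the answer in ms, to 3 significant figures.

28.4 ms

L = 9000 × 8 = 72000 bits.
Transmission delays (L/R per hop): 0.2, 0.0986301, 0.00180905 ms; sum = 0.300439 ms.
Propagation delays (d/s per hop): 9.35, 0.106, 17.1429 ms; sum = 26.5989 ms.
Processing at 2 router(s): 2 × 0.74 ms = 1.48 ms.
End-to-end = 28.4 ms.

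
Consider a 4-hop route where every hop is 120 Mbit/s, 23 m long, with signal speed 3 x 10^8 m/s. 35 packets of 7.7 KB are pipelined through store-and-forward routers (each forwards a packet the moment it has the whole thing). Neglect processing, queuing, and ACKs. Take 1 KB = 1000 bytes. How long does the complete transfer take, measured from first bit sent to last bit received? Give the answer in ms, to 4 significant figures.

Per-hop transmission t_tx = L/R = 61600/120000000 = 0.513333 ms.
Per-hop propagation t_prop = 23/300000000 = 7.66667e-05 ms.
Pipeline fill: first packet needs 4·t_tx to clear all hops; remaining 34 packets each add one t_tx.
Total = (4+35-1)·t_tx + 4·t_prop = 38·0.513333 + 4·7.66667e-05 = 19.51 ms.

19.51 ms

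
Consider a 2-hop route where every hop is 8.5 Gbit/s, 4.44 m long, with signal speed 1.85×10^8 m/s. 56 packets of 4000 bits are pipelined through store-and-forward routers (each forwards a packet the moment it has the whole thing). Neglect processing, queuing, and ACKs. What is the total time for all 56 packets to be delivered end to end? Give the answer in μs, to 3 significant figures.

Per-hop transmission t_tx = L/R = 4000/8500000000 = 0.470588 μs.
Per-hop propagation t_prop = 4.44/185000000 = 0.024 μs.
Pipeline fill: first packet needs 2·t_tx to clear all hops; remaining 55 packets each add one t_tx.
Total = (2+56-1)·t_tx + 2·t_prop = 57·0.470588 + 2·0.024 = 26.9 μs.

26.9 μs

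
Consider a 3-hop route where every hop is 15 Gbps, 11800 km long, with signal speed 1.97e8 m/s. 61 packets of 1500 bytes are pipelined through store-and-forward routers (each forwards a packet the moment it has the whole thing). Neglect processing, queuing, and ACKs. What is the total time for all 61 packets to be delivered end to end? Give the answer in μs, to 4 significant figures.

179700 μs

Per-hop transmission t_tx = L/R = 12000/15000000000 = 0.8 μs.
Per-hop propagation t_prop = 11800000/197000000 = 59898.5 μs.
Pipeline fill: first packet needs 3·t_tx to clear all hops; remaining 60 packets each add one t_tx.
Total = (3+61-1)·t_tx + 3·t_prop = 63·0.8 + 3·59898.5 = 179700 μs.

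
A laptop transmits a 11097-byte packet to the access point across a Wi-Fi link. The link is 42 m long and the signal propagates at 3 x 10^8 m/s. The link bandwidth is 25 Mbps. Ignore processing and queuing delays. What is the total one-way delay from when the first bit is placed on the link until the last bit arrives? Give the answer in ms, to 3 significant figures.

L = 11097 × 8 = 88776 bits.
Transmission delay = L/R = 88776 / 25000000 = 3.55104 ms.
Propagation delay = d/s = 42 m / 300000000 m/s = 0.00014 ms.
Total = 3.55 ms.

3.55 ms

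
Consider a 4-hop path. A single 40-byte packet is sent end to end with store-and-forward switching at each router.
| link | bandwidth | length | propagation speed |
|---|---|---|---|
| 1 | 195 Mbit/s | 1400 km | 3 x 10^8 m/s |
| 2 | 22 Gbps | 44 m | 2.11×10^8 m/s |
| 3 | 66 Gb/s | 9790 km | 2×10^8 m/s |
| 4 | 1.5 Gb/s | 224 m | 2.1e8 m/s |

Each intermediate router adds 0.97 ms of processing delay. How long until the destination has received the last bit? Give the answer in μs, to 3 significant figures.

56500 μs

L = 40 × 8 = 320 bits.
Transmission delays (L/R per hop): 1.64103, 0.0145455, 0.00484848, 0.213333 μs; sum = 1.87375 μs.
Propagation delays (d/s per hop): 4666.67, 0.208531, 48950, 1.06667 μs; sum = 53617.9 μs.
Processing at 3 router(s): 3 × 0.97 ms = 2910 μs.
End-to-end = 56500 μs.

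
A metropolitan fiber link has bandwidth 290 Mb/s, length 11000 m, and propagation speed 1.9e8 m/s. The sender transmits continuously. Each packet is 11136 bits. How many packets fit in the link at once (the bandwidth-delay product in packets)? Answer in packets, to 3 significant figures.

Propagation delay = 11000 / 190000000 = 5.78947e-05 s.
BDP = R × t_prop = 290000000 × 5.78947e-05 = 16789.5 bits.
In packets of 11136 bits: 1.51 packets.

1.51 packets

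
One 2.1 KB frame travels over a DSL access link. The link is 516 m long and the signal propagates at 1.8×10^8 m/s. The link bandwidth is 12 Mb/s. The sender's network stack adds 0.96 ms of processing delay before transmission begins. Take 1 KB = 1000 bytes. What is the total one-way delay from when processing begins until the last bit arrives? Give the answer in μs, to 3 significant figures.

2360 μs

L = 16800 bits.
Transmission delay = L/R = 16800 / 12000000 = 1400 μs.
Propagation delay = d/s = 516 m / 180000000 m/s = 2.86667 μs.
Plus processing delay 0.96 ms = 960 μs.
Total = 2360 μs.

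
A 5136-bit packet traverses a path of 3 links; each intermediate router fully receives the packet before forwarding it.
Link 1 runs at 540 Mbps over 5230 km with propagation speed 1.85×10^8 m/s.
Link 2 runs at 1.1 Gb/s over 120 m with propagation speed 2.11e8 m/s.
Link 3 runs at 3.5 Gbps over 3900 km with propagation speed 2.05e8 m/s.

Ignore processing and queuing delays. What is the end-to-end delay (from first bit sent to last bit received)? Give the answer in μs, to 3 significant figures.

Transmission delays (L/R per hop): 9.51111, 4.66909, 1.46743 μs; sum = 15.6476 μs.
Propagation delays (d/s per hop): 28270.3, 0.56872, 19024.4 μs; sum = 47295.2 μs.
End-to-end = 47300 μs.

47300 μs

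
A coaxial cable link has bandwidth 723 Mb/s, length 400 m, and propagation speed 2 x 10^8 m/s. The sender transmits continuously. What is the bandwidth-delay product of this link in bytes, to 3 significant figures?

181 bytes

Propagation delay = 400 / 200000000 = 2e-06 s.
BDP = R × t_prop = 723000000 × 2e-06 = 1446 bits.
In bytes: 1446/8 = 181 bytes.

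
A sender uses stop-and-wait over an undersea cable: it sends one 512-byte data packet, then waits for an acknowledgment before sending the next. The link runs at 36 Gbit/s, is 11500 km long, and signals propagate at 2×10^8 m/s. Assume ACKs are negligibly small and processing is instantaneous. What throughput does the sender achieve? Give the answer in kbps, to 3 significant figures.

t_tx = L/R = 4096/36000000000 = 1.13778e-07 s.
t_prop = 11500000/200000000 = 0.0575 s; RTT = 0.115 s.
Cycle = t_tx + RTT = 0.115 s.
Throughput = L / cycle = 4096 / 0.115 = 35.6 kbps.

35.6 kbps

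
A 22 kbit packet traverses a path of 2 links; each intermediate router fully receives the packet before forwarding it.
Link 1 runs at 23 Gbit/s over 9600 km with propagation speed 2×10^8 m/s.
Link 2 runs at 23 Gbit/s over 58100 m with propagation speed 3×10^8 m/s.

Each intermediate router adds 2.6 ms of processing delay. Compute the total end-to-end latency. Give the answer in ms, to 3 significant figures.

50.8 ms

L = 22000 bits.
Transmission delay per hop = L/R = 22000/23000000000 = 0.000956522 ms; 2 hops → 0.00191304 ms.
Propagation delays (d/s per hop): 48, 0.193667 ms; sum = 48.1937 ms.
Processing at 1 router(s): 1 × 2.6 ms = 2.6 ms.
End-to-end = 50.8 ms.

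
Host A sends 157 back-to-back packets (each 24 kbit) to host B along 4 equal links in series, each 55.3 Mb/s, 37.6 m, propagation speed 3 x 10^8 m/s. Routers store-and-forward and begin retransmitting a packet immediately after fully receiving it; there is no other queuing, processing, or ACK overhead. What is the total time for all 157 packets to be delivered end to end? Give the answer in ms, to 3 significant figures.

Per-hop transmission t_tx = L/R = 24000/55300000 = 0.433996 ms.
Per-hop propagation t_prop = 37.6/300000000 = 0.000125333 ms.
Pipeline fill: first packet needs 4·t_tx to clear all hops; remaining 156 packets each add one t_tx.
Total = (4+157-1)·t_tx + 4·t_prop = 160·0.433996 + 4·0.000125333 = 69.4 ms.

69.4 ms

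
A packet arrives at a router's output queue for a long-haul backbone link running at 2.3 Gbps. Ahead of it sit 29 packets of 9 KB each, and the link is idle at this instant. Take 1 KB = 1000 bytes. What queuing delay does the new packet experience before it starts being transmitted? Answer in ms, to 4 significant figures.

Each queued packet: L/R = 72000/2300000000 = 0.0313043 ms.
29 queued → 0.907826 ms.
Queuing delay = 0.9078 ms.

0.9078 ms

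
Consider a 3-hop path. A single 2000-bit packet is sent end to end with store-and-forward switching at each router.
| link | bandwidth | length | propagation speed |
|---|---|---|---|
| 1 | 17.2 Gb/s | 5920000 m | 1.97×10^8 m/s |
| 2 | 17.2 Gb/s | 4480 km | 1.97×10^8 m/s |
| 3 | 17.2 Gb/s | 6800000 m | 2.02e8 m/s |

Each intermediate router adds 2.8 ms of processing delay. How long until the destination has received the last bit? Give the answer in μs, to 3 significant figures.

92100 μs

Transmission delay per hop = L/R = 2000/17200000000 = 0.116279 μs; 3 hops → 0.348837 μs.
Propagation delays (d/s per hop): 30050.8, 22741.1, 33663.4 μs; sum = 86455.2 μs.
Processing at 2 router(s): 2 × 2.8 ms = 5600 μs.
End-to-end = 92100 μs.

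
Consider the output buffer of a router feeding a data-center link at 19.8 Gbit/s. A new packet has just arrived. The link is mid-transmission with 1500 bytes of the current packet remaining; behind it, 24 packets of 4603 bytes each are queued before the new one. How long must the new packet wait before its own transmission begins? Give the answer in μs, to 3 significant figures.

45.2 μs

Each queued packet: L/R = 36824/19800000000 = 1.8598 μs.
24 queued → 44.6352 μs.
Plus remaining 12000 bits of current packet: 0.606061 μs.
Queuing delay = 45.2 μs.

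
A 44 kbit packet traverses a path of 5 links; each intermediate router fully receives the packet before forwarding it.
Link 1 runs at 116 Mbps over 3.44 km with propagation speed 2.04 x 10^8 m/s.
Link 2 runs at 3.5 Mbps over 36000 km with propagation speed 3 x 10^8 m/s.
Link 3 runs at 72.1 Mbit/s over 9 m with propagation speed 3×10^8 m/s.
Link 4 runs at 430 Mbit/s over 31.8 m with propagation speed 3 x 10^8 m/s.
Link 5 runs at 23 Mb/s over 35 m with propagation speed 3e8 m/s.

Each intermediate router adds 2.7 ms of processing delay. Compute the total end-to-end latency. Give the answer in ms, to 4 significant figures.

L = 44000 bits.
Transmission delays (L/R per hop): 0.37931, 12.5714, 0.610264, 0.102326, 1.91304 ms; sum = 15.5764 ms.
Propagation delays (d/s per hop): 0.0168627, 120, 3e-05, 0.000106, 0.000116667 ms; sum = 120.017 ms.
Processing at 4 router(s): 4 × 2.7 ms = 10.8 ms.
End-to-end = 146.4 ms.

146.4 ms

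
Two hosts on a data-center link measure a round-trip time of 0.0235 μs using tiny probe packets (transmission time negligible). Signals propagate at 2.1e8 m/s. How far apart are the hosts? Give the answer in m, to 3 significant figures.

2.47 m

One-way propagation = RTT/2 = 0.01175 μs.
d = s × t = 210000000 × 1.175e-08 = 2.47 m.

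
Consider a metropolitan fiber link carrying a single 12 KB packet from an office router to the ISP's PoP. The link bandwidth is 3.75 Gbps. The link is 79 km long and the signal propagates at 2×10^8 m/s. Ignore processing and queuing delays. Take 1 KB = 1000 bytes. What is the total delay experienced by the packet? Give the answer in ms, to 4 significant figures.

0.4206 ms

L = 96000 bits.
Transmission delay = L/R = 96000 / 3750000000 = 0.0256 ms.
Propagation delay = d/s = 79000 m / 200000000 m/s = 0.395 ms.
Total = 0.4206 ms.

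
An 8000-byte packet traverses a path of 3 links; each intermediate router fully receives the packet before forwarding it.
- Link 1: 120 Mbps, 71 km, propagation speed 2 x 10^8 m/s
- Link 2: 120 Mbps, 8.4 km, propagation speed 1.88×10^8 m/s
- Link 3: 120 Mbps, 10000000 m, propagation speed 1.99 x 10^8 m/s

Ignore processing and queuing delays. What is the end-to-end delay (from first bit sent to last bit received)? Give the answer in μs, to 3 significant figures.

52300 μs

L = 8000 × 8 = 64000 bits.
Transmission delay per hop = L/R = 64000/120000000 = 533.333 μs; 3 hops → 1600 μs.
Propagation delays (d/s per hop): 355, 44.6809, 50251.3 μs; sum = 50650.9 μs.
End-to-end = 52300 μs.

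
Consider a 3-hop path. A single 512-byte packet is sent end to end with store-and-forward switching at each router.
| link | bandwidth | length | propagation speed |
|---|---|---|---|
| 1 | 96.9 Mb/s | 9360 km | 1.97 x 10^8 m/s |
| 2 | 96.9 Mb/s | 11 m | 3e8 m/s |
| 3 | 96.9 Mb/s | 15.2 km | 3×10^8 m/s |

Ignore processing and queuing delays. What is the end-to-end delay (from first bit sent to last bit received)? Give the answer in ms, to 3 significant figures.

L = 512 × 8 = 4096 bits.
Transmission delay per hop = L/R = 4096/96900000 = 0.0422704 ms; 3 hops → 0.126811 ms.
Propagation delays (d/s per hop): 47.5127, 3.66667e-05, 0.0506667 ms; sum = 47.5634 ms.
End-to-end = 47.7 ms.

47.7 ms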